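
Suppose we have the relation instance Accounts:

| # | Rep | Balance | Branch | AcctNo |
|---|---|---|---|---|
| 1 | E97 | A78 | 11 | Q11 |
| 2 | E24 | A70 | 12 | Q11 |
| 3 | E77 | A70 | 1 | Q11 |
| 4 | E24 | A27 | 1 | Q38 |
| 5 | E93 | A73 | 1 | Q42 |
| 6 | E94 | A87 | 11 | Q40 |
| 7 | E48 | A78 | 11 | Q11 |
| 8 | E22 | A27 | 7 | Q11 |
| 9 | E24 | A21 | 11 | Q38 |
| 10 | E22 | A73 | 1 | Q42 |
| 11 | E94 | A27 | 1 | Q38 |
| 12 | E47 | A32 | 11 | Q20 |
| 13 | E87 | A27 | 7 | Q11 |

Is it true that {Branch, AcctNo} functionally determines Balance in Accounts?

(Branch=11, AcctNo=Q11): rows 1, 7 → Balance = A78, A78 ✓
(Branch=12, AcctNo=Q11): row 2 → Balance = A70 ✓
(Branch=1, AcctNo=Q11): row 3 → Balance = A70 ✓
(Branch=1, AcctNo=Q38): rows 4, 11 → Balance = A27, A27 ✓
(Branch=1, AcctNo=Q42): rows 5, 10 → Balance = A73, A73 ✓
(Branch=11, AcctNo=Q40): row 6 → Balance = A87 ✓
(Branch=7, AcctNo=Q11): rows 8, 13 → Balance = A27, A27 ✓
(Branch=11, AcctNo=Q38): row 9 → Balance = A21 ✓
(Branch=11, AcctNo=Q20): row 12 → Balance = A32 ✓
Every {Branch, AcctNo} value is associated with a single Balance value, so {Branch, AcctNo} → Balance holds.

Yes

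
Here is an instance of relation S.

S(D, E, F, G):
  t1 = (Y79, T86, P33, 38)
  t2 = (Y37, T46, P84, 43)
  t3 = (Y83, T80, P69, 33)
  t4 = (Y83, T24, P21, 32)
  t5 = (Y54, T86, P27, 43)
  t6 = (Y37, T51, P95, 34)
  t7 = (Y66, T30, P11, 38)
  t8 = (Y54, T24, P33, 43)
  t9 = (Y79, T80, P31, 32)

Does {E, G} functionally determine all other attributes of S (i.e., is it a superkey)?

Yes

All 9 rows have distinct {E, G} values, so {E, G} → (all attributes) holds and {E, G} is a superkey.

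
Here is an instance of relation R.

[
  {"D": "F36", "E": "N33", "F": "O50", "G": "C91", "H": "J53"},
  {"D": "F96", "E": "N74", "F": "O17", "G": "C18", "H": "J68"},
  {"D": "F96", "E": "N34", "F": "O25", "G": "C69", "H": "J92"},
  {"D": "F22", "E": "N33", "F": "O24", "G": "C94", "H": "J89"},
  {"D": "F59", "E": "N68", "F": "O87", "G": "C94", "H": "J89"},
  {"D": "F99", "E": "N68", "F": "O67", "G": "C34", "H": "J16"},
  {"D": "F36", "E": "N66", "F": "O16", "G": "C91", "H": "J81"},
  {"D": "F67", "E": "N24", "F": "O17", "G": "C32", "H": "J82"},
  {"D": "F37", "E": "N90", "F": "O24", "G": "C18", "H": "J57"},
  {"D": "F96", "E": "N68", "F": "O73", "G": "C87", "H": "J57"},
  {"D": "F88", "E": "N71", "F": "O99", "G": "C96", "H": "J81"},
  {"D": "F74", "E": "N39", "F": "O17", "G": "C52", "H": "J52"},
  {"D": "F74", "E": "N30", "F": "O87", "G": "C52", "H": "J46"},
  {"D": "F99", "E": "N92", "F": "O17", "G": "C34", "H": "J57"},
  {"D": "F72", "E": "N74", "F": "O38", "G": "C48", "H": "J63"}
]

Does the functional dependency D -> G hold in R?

No

D=F36: 2 rows → G = C91, C91 ✓
D=F96: 3 rows → G takes values {C18, C69, C87} — violation
D=F22: 1 row → G = C94 ✓
D=F59: 1 row → G = C94 ✓
D=F99: 2 rows → G = C34, C34 ✓
D=F67: 1 row → G = C32 ✓
D=F37: 1 row → G = C18 ✓
D=F88: 1 row → G = C96 ✓
D=F74: 2 rows → G = C52, C52 ✓
D=F72: 1 row → G = C48 ✓
Two rows agree on D but differ on G, so D -> G does not hold.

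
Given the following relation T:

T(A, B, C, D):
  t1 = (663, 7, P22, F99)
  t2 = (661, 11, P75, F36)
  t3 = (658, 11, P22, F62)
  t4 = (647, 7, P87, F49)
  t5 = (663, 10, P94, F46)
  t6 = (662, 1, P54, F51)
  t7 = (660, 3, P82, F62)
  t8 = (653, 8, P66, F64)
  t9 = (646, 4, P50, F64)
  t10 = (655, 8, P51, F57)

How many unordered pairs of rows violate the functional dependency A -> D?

A=663: violating pairs (1,5) — 1 pair.

1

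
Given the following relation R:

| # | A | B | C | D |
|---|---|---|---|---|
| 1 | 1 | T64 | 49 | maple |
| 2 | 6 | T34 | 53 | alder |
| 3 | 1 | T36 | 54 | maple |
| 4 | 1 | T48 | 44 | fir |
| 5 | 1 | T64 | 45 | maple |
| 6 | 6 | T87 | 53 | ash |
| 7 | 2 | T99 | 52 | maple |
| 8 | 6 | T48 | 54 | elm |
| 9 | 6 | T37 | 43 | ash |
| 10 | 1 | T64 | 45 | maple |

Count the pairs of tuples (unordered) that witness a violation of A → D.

9

A=1: violating pairs (1,4), (3,4), (4,5), (4,10) — 4 pairs.
A=6: violating pairs (2,6), (2,8), (2,9), (6,8), (8,9) — 5 pairs.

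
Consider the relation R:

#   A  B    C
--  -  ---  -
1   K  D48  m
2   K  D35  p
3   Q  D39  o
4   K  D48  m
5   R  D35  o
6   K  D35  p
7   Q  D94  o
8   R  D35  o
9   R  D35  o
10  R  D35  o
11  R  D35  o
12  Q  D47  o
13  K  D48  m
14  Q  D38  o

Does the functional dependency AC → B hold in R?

No

(A=K, C=m): rows 1, 4, 13 → B = D48, D48, D48 ✓
(A=K, C=p): rows 2, 6 → B = D35, D35 ✓
(A=Q, C=o): rows 3, 7, 12, 14 → B takes values {D39, D94, D47, D38} — violation
(A=R, C=o): rows 5, 8, 9, 10, 11 → B = D35, D35, D35, D35, D35 ✓
Two rows agree on AC but differ on B, so AC → B does not hold.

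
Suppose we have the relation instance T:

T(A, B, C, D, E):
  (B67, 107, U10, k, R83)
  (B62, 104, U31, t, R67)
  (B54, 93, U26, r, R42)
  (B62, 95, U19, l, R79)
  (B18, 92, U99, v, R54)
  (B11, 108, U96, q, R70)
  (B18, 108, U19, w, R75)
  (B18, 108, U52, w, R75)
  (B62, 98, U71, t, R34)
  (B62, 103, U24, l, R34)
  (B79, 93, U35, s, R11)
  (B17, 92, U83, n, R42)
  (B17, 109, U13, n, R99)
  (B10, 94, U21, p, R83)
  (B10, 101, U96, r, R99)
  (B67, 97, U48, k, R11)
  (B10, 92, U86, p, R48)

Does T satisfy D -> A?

D=k: 2 rows → A = B67, B67 ✓
D=t: 2 rows → A = B62, B62 ✓
D=r: 2 rows → A takes values {B54, B10} — violation
D=l: 2 rows → A = B62, B62 ✓
D=v: 1 row → A = B18 ✓
D=q: 1 row → A = B11 ✓
D=w: 2 rows → A = B18, B18 ✓
D=s: 1 row → A = B79 ✓
D=n: 2 rows → A = B17, B17 ✓
D=p: 2 rows → A = B10, B10 ✓
Two rows agree on D but differ on A, so D -> A does not hold.

No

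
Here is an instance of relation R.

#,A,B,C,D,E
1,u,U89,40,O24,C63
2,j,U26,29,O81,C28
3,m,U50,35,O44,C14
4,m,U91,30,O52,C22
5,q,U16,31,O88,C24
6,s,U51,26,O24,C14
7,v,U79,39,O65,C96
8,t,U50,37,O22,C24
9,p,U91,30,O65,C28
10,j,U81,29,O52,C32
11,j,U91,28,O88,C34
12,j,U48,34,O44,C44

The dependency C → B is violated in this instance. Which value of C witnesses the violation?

29

C=40: row 1 → B = U89 ✓
C=29: rows 2, 10 → B takes values {U26, U81} — violation
C=35: row 3 → B = U50 ✓
C=30: rows 4, 9 → B = U91, U91 ✓
C=31: row 5 → B = U16 ✓
C=26: row 6 → B = U51 ✓
C=39: row 7 → B = U79 ✓
C=37: row 8 → B = U50 ✓
C=28: row 11 → B = U91 ✓
C=34: row 12 → B = U48 ✓
The only C value with inconsistent B is C=29.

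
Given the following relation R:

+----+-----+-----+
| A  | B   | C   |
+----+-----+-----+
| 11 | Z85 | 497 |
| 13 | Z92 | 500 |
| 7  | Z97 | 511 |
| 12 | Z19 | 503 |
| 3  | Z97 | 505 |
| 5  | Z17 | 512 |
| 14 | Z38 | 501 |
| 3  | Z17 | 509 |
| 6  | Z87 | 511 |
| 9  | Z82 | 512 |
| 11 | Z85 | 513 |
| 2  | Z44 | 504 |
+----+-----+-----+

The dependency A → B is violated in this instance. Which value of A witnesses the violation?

A=11: 2 rows → B = Z85, Z85 ✓
A=13: 1 row → B = Z92 ✓
A=7: 1 row → B = Z97 ✓
A=12: 1 row → B = Z19 ✓
A=3: 2 rows → B takes values {Z97, Z17} — violation
A=5: 1 row → B = Z17 ✓
A=14: 1 row → B = Z38 ✓
A=6: 1 row → B = Z87 ✓
A=9: 1 row → B = Z82 ✓
A=2: 1 row → B = Z44 ✓
The only A value with inconsistent B is A=3.

3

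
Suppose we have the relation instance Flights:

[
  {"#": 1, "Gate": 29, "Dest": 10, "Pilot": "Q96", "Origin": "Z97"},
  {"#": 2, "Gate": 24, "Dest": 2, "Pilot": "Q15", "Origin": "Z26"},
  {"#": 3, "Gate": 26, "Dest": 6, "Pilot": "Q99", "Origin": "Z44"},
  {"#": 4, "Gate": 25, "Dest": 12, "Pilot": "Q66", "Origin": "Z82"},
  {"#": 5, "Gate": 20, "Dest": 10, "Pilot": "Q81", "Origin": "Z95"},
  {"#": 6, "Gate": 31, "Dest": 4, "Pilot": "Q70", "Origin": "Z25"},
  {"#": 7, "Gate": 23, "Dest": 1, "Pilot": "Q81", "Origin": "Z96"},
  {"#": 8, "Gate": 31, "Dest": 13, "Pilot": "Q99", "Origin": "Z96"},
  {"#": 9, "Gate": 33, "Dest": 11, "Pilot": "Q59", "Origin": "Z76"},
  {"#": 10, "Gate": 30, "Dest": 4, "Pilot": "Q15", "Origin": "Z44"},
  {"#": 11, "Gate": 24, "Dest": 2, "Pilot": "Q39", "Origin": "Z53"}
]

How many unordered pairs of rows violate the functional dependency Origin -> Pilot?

Origin=Z44: violating pairs (3,10) — 1 pair.
Origin=Z96: violating pairs (7,8) — 1 pair.

2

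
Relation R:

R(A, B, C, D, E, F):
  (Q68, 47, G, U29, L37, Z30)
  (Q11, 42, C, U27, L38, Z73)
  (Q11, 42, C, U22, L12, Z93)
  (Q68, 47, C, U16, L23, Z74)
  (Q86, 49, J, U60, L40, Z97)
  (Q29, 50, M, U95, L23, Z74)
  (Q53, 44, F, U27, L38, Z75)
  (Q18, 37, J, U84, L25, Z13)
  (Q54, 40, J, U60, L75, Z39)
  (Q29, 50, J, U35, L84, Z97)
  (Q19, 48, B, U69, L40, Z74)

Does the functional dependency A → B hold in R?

Yes

A=Q68: 2 rows → B = 47, 47 ✓
A=Q11: 2 rows → B = 42, 42 ✓
A=Q86: 1 row → B = 49 ✓
A=Q29: 2 rows → B = 50, 50 ✓
A=Q53: 1 row → B = 44 ✓
A=Q18: 1 row → B = 37 ✓
A=Q54: 1 row → B = 40 ✓
A=Q19: 1 row → B = 48 ✓
Every A value is associated with a single B value, so A → B holds.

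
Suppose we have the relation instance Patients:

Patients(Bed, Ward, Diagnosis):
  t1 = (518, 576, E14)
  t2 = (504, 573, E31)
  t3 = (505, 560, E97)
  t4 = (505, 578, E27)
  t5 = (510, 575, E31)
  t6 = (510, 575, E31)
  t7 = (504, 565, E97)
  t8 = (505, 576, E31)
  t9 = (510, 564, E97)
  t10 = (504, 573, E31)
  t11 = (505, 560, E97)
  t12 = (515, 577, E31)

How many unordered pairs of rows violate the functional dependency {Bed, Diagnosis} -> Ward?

0

(Bed=504, Diagnosis=E31): all 2 rows agree on Ward — 0 pairs.
(Bed=505, Diagnosis=E97): all 2 rows agree on Ward — 0 pairs.
(Bed=510, Diagnosis=E31): all 2 rows agree on Ward — 0 pairs.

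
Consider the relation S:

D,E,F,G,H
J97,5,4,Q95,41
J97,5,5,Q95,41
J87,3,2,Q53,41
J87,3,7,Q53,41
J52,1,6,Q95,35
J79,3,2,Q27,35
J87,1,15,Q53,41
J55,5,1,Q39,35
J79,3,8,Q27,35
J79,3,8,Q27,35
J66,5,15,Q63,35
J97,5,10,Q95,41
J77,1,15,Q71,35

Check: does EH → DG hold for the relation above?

No

(E=5, H=41): 3 rows → {D,G} = (J97, Q95), (J97, Q95), (J97, Q95) ✓
(E=3, H=41): 2 rows → {D,G} = (J87, Q53), (J87, Q53) ✓
(E=1, H=35): 2 rows → {D,G} takes values {(J52, Q95), (J77, Q71)} — violation
(E=3, H=35): 3 rows → {D,G} = (J79, Q27), (J79, Q27), (J79, Q27) ✓
(E=1, H=41): 1 row → {D,G} = (J87, Q53) ✓
(E=5, H=35): 2 rows → {D,G} takes values {(J55, Q39), (J66, Q63)} — violation
Two rows agree on EH but differ on DG, so EH → DG does not hold.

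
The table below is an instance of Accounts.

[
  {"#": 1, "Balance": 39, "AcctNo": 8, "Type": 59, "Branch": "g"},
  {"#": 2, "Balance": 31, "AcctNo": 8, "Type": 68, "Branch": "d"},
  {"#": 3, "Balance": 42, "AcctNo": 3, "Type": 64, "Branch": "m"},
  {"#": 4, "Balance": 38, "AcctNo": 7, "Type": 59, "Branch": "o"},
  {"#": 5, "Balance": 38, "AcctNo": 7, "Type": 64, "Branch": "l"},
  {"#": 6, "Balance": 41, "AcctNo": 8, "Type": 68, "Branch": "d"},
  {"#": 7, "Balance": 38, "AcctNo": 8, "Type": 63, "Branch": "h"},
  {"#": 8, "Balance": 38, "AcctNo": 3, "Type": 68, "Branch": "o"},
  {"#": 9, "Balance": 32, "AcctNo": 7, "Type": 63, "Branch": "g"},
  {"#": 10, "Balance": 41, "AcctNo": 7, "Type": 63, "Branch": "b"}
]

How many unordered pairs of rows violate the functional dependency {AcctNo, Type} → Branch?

(AcctNo=8, Type=68): all 2 rows agree on Branch — 0 pairs.
(AcctNo=7, Type=63): violating pairs (9,10) — 1 pair.

1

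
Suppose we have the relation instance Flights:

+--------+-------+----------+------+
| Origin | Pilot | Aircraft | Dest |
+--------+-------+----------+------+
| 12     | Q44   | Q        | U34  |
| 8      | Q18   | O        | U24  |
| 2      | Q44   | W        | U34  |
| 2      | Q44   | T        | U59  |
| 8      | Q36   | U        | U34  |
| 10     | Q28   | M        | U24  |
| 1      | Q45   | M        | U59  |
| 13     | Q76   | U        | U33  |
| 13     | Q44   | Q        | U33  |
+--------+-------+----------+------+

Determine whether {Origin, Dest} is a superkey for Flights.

Two distinct rows share (Origin=13, Dest=U33), so {Origin, Dest} does not determine every attribute — not a superkey.

No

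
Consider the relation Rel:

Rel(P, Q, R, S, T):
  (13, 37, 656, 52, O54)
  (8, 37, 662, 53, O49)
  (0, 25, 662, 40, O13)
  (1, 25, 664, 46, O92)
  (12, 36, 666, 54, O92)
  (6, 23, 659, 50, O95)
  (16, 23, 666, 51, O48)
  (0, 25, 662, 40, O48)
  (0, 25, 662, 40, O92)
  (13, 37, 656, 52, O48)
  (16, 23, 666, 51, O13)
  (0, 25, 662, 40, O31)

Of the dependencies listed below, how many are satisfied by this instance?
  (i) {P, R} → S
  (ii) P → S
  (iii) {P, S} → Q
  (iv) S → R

4

(i) {P, R} → S: every LHS value maps to a single RHS value — holds.
(ii) P → S: every LHS value maps to a single RHS value — holds.
(iii) {P, S} → Q: every LHS value maps to a single RHS value — holds.
(iv) S → R: every LHS value maps to a single RHS value — holds.
4 of the 4 dependencies hold.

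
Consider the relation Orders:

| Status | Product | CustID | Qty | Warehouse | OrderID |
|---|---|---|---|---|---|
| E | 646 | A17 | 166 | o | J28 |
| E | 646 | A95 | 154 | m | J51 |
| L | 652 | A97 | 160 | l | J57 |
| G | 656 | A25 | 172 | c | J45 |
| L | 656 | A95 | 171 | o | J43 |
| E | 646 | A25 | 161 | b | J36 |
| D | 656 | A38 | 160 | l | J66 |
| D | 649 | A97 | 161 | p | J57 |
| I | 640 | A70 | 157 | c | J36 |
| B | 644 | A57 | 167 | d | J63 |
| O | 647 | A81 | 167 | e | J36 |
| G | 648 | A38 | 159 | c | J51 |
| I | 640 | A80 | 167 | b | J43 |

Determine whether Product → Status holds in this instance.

No

Product=646: 3 rows → Status = E, E, E ✓
Product=652: 1 row → Status = L ✓
Product=656: 3 rows → Status takes values {G, L, D} — violation
Product=649: 1 row → Status = D ✓
Product=640: 2 rows → Status = I, I ✓
Product=644: 1 row → Status = B ✓
Product=647: 1 row → Status = O ✓
Product=648: 1 row → Status = G ✓
Two rows agree on Product but differ on Status, so Product → Status does not hold.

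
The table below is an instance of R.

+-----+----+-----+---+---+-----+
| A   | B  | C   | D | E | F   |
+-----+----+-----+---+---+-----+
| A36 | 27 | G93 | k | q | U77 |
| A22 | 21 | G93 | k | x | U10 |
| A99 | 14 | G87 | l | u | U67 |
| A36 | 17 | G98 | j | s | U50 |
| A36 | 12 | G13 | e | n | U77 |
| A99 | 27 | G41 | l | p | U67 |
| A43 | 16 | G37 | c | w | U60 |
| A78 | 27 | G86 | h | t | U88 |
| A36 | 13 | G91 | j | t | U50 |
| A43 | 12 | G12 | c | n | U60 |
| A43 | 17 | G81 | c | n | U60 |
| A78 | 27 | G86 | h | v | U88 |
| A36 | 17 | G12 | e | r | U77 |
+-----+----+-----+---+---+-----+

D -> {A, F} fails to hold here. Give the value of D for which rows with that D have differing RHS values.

k

D=k: 2 rows → {A,F} takes values {(A36, U77), (A22, U10)} — violation
D=l: 2 rows → {A,F} = (A99, U67), (A99, U67) ✓
D=j: 2 rows → {A,F} = (A36, U50), (A36, U50) ✓
D=e: 2 rows → {A,F} = (A36, U77), (A36, U77) ✓
D=c: 3 rows → {A,F} = (A43, U60), (A43, U60), (A43, U60) ✓
D=h: 2 rows → {A,F} = (A78, U88), (A78, U88) ✓
The only D value with inconsistent RHS is D=k.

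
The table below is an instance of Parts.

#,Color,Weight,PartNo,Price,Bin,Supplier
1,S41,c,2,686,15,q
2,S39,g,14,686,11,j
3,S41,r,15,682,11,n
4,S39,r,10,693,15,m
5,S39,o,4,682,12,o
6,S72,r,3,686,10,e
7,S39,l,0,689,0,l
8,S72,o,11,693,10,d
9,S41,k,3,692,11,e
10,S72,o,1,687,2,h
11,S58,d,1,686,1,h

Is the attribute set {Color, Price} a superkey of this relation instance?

Yes

All 11 rows have distinct {Color, Price} values, so {Color, Price} → (all attributes) holds and {Color, Price} is a superkey.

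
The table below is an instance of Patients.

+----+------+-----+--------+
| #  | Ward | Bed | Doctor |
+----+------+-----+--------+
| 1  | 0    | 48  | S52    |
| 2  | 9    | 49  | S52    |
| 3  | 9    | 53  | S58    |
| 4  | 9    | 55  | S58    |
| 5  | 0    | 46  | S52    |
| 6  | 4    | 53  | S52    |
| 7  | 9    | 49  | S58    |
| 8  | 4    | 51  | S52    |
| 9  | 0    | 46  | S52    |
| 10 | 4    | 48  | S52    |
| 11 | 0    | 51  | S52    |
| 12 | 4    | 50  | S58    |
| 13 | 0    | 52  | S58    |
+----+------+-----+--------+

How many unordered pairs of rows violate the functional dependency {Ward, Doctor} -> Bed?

11

(Ward=0, Doctor=S52): violating pairs (1,5), (1,9), (1,11), (5,11), (9,11) — 5 pairs.
(Ward=9, Doctor=S58): violating pairs (3,4), (3,7), (4,7) — 3 pairs.
(Ward=4, Doctor=S52): violating pairs (6,8), (6,10), (8,10) — 3 pairs.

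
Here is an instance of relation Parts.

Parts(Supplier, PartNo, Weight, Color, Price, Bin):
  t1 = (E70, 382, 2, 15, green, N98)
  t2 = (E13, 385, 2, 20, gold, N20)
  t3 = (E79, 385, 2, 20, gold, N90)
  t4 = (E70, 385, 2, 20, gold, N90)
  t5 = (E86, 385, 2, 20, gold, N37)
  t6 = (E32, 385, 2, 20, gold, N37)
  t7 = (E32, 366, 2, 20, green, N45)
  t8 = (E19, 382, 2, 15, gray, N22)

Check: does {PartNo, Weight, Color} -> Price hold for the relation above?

(PartNo=382, Weight=2, Color=15): rows 1, 8 → Price takes values {green, gray} — violation
(PartNo=385, Weight=2, Color=20): rows 2, 3, 4, 5, 6 → Price = gold, gold, gold, gold, gold ✓
(PartNo=366, Weight=2, Color=20): row 7 → Price = green ✓
Two rows agree on {PartNo, Weight, Color} but differ on Price, so {PartNo, Weight, Color} -> Price does not hold.

No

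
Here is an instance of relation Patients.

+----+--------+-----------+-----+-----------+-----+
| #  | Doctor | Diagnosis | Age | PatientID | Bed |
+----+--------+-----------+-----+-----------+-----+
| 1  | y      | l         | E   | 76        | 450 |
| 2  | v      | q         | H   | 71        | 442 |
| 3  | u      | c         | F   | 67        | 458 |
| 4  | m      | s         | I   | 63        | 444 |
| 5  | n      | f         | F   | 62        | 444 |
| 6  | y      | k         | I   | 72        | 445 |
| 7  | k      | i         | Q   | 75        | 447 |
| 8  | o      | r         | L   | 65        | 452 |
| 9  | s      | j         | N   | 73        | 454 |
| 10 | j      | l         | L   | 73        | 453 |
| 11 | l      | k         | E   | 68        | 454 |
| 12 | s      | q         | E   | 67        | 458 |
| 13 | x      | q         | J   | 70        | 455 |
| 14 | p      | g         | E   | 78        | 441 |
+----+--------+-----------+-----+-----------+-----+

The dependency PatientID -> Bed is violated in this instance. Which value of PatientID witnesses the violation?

73

PatientID=76: row 1 → Bed = 450 ✓
PatientID=71: row 2 → Bed = 442 ✓
PatientID=67: rows 3, 12 → Bed = 458, 458 ✓
PatientID=63: row 4 → Bed = 444 ✓
PatientID=62: row 5 → Bed = 444 ✓
PatientID=72: row 6 → Bed = 445 ✓
PatientID=75: row 7 → Bed = 447 ✓
PatientID=65: row 8 → Bed = 452 ✓
PatientID=73: rows 9, 10 → Bed takes values {454, 453} — violation
PatientID=68: row 11 → Bed = 454 ✓
PatientID=70: row 13 → Bed = 455 ✓
PatientID=78: row 14 → Bed = 441 ✓
The only PatientID value with inconsistent Bed is PatientID=73.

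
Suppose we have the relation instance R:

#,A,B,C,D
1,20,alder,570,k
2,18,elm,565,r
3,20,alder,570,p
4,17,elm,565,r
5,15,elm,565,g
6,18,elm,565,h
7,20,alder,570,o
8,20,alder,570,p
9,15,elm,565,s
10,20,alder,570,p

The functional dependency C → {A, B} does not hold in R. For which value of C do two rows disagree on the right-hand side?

C=570: rows 1, 3, 7, 8, 10 → {A,B} = (20, alder), (20, alder), (20, alder), (20, alder), (20, alder) ✓
C=565: rows 2, 4, 5, 6, 9 → {A,B} takes values {(18, elm), (17, elm), (15, elm)} — violation
The only C value with inconsistent RHS is C=565.

565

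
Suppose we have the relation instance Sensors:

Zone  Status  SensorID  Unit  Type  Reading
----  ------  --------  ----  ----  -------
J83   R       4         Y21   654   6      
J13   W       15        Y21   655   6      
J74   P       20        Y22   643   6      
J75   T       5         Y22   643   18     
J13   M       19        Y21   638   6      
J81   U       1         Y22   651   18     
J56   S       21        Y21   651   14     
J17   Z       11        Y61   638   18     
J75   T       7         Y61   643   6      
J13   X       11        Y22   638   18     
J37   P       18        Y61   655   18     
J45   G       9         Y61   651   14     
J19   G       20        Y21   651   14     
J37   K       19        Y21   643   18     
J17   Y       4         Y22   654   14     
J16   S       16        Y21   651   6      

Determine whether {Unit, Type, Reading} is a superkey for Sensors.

Two distinct rows share (Unit=Y21, Type=651, Reading=14), so {Unit, Type, Reading} does not determine every attribute — not a superkey.

No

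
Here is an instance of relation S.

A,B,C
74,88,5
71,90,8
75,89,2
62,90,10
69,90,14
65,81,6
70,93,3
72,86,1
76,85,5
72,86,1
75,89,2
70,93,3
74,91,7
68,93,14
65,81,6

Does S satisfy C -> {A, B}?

C=5: 2 rows → {A,B} takes values {(74, 88), (76, 85)} — violation
C=8: 1 row → {A,B} = (71, 90) ✓
C=2: 2 rows → {A,B} = (75, 89), (75, 89) ✓
C=10: 1 row → {A,B} = (62, 90) ✓
C=14: 2 rows → {A,B} takes values {(69, 90), (68, 93)} — violation
C=6: 2 rows → {A,B} = (65, 81), (65, 81) ✓
C=3: 2 rows → {A,B} = (70, 93), (70, 93) ✓
C=1: 2 rows → {A,B} = (72, 86), (72, 86) ✓
C=7: 1 row → {A,B} = (74, 91) ✓
Two rows agree on C but differ on {A, B}, so C -> {A, B} does not hold.

No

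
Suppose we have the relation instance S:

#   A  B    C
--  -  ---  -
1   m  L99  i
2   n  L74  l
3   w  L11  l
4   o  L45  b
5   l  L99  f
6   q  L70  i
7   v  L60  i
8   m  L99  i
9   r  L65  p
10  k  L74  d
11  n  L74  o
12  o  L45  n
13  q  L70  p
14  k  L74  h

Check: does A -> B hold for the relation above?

Yes

A=m: rows 1, 8 → B = L99, L99 ✓
A=n: rows 2, 11 → B = L74, L74 ✓
A=w: row 3 → B = L11 ✓
A=o: rows 4, 12 → B = L45, L45 ✓
A=l: row 5 → B = L99 ✓
A=q: rows 6, 13 → B = L70, L70 ✓
A=v: row 7 → B = L60 ✓
A=r: row 9 → B = L65 ✓
A=k: rows 10, 14 → B = L74, L74 ✓
Every A value is associated with a single B value, so A -> B holds.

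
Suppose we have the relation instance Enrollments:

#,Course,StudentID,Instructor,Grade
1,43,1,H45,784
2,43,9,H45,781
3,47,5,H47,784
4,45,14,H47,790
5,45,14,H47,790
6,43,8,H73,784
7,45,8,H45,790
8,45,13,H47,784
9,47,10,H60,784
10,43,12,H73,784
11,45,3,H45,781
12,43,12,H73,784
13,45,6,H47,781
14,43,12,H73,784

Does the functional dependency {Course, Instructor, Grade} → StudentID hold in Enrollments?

No

(Course=43, Instructor=H45, Grade=784): row 1 → StudentID = 1 ✓
(Course=43, Instructor=H45, Grade=781): row 2 → StudentID = 9 ✓
(Course=47, Instructor=H47, Grade=784): row 3 → StudentID = 5 ✓
(Course=45, Instructor=H47, Grade=790): rows 4, 5 → StudentID = 14, 14 ✓
(Course=43, Instructor=H73, Grade=784): rows 6, 10, 12, 14 → StudentID takes values {8, 12} — violation
(Course=45, Instructor=H45, Grade=790): row 7 → StudentID = 8 ✓
(Course=45, Instructor=H47, Grade=784): row 8 → StudentID = 13 ✓
(Course=47, Instructor=H60, Grade=784): row 9 → StudentID = 10 ✓
(Course=45, Instructor=H45, Grade=781): row 11 → StudentID = 3 ✓
(Course=45, Instructor=H47, Grade=781): row 13 → StudentID = 6 ✓
Two rows agree on {Course, Instructor, Grade} but differ on StudentID, so {Course, Instructor, Grade} → StudentID does not hold.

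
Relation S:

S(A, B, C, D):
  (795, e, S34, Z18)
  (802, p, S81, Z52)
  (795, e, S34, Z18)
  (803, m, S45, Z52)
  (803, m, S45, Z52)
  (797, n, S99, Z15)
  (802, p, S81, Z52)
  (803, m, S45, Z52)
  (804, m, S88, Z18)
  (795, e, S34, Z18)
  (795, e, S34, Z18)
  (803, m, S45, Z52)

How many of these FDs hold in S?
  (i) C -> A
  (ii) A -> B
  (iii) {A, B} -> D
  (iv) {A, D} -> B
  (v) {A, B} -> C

(i) C -> A: every LHS value maps to a single RHS value — holds.
(ii) A -> B: every LHS value maps to a single RHS value — holds.
(iii) {A, B} -> D: every LHS value maps to a single RHS value — holds.
(iv) {A, D} -> B: every LHS value maps to a single RHS value — holds.
(v) {A, B} -> C: every LHS value maps to a single RHS value — holds.
5 of the 5 dependencies hold.

5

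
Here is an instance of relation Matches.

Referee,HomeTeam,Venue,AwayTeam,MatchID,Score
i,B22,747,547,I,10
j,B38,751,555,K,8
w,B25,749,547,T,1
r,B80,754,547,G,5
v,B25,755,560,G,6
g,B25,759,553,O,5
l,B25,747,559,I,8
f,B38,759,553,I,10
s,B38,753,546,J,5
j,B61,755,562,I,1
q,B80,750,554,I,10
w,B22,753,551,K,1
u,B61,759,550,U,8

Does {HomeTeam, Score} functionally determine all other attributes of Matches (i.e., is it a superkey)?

All 13 rows have distinct {HomeTeam, Score} values, so {HomeTeam, Score} → (all attributes) holds and {HomeTeam, Score} is a superkey.

Yes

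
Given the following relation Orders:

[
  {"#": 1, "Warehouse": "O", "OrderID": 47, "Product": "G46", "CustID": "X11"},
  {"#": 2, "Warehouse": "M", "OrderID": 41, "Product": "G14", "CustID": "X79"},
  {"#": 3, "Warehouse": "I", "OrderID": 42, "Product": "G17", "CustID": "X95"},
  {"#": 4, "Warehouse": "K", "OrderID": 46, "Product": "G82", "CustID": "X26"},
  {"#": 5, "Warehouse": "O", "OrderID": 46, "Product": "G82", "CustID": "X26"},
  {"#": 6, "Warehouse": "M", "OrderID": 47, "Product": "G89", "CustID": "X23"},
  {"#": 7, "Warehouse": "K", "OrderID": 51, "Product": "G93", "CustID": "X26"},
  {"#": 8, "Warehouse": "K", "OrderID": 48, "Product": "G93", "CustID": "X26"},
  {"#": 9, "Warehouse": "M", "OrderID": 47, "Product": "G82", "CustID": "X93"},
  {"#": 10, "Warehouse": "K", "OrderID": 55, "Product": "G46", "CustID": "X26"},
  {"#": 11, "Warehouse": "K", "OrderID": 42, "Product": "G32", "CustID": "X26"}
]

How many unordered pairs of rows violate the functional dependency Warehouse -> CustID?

Warehouse=O: violating pairs (1,5) — 1 pair.
Warehouse=M: violating pairs (2,6), (2,9), (6,9) — 3 pairs.
Warehouse=K: all 5 rows agree on CustID — 0 pairs.

4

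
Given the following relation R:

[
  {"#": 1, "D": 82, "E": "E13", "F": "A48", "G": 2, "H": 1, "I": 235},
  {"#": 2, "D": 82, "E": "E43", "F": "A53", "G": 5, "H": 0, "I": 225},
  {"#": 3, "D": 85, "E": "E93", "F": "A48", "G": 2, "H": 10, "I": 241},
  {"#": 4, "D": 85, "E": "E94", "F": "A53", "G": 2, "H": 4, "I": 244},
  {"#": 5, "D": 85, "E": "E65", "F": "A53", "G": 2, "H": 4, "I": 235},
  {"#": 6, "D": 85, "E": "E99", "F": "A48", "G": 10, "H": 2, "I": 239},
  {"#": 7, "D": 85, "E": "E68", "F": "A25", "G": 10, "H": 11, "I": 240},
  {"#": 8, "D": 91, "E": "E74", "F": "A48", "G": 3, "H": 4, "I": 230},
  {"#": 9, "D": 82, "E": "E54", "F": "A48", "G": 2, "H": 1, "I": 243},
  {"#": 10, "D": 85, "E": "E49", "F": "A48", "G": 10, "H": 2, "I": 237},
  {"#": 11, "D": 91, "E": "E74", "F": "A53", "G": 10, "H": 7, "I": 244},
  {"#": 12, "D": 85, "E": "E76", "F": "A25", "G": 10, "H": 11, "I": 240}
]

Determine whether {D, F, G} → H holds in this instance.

(D=82, F=A48, G=2): rows 1, 9 → H = 1, 1 ✓
(D=82, F=A53, G=5): row 2 → H = 0 ✓
(D=85, F=A48, G=2): row 3 → H = 10 ✓
(D=85, F=A53, G=2): rows 4, 5 → H = 4, 4 ✓
(D=85, F=A48, G=10): rows 6, 10 → H = 2, 2 ✓
(D=85, F=A25, G=10): rows 7, 12 → H = 11, 11 ✓
(D=91, F=A48, G=3): row 8 → H = 4 ✓
(D=91, F=A53, G=10): row 11 → H = 7 ✓
Every {D, F, G} value is associated with a single H value, so {D, F, G} → H holds.

Yes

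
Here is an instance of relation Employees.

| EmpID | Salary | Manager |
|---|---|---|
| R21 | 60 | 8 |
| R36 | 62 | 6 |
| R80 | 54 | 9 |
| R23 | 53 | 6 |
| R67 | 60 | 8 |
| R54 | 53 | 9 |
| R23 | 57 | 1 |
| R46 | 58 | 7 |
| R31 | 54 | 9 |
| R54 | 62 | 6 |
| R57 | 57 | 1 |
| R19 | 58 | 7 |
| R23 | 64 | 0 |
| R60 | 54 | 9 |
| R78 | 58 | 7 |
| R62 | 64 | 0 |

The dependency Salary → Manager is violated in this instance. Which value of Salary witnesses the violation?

Salary=60: 2 rows → Manager = 8, 8 ✓
Salary=62: 2 rows → Manager = 6, 6 ✓
Salary=54: 3 rows → Manager = 9, 9, 9 ✓
Salary=53: 2 rows → Manager takes values {6, 9} — violation
Salary=57: 2 rows → Manager = 1, 1 ✓
Salary=58: 3 rows → Manager = 7, 7, 7 ✓
Salary=64: 2 rows → Manager = 0, 0 ✓
The only Salary value with inconsistent Manager is Salary=53.

53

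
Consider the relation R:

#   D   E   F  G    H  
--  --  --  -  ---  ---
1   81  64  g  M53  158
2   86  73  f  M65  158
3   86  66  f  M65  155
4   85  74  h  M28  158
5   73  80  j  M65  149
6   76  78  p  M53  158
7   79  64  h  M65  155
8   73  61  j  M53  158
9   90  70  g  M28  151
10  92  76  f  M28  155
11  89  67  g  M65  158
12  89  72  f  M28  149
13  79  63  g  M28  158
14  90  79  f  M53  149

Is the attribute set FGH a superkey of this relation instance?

Yes

All 14 rows have distinct FGH values, so FGH → (all attributes) holds and FGH is a superkey.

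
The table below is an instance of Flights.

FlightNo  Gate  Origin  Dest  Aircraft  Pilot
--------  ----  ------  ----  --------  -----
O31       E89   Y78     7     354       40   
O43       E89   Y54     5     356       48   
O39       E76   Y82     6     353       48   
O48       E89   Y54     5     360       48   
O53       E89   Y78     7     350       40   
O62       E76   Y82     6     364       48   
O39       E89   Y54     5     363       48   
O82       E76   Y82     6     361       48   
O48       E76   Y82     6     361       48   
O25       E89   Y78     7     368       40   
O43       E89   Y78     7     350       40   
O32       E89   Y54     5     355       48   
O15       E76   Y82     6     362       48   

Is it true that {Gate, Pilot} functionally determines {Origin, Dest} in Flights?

Yes

(Gate=E89, Pilot=40): 4 rows → {Origin,Dest} = (Y78, 7), (Y78, 7), (Y78, 7), (Y78, 7) ✓
(Gate=E89, Pilot=48): 4 rows → {Origin,Dest} = (Y54, 5), (Y54, 5), (Y54, 5), (Y54, 5) ✓
(Gate=E76, Pilot=48): 5 rows → {Origin,Dest} = (Y82, 6), (Y82, 6), (Y82, 6), (Y82, 6), (Y82, 6) ✓
Every {Gate, Pilot} value is associated with a single {Origin, Dest} value, so {Gate, Pilot} → {Origin, Dest} holds.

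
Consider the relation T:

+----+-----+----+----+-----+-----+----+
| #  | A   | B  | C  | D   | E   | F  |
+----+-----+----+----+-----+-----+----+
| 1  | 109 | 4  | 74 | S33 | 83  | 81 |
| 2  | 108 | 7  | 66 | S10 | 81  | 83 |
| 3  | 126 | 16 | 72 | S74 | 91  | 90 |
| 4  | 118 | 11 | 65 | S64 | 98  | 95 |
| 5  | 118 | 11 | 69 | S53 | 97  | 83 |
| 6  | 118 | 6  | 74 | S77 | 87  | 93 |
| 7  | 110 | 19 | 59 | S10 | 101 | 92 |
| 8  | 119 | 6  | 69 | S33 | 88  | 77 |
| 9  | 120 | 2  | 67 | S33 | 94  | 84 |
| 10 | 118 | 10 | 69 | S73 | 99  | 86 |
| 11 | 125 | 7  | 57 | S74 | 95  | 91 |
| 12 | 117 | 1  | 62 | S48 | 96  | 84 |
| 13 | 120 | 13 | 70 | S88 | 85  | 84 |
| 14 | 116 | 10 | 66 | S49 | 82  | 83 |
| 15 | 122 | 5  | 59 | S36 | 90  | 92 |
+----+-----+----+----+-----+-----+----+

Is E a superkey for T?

All 15 rows have distinct E values, so E → (all attributes) holds and E is a superkey.

Yes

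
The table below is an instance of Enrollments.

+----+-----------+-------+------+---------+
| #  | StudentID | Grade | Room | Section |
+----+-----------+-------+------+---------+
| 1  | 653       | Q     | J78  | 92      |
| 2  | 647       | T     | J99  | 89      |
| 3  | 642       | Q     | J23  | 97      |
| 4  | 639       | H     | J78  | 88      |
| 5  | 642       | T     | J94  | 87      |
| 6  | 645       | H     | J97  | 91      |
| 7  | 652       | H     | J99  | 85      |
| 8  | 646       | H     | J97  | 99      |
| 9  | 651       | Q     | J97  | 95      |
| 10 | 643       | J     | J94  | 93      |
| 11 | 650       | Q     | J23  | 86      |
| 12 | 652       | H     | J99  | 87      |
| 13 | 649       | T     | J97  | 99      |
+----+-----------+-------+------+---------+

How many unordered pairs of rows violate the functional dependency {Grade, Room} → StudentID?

2

(Grade=Q, Room=J23): violating pairs (3,11) — 1 pair.
(Grade=H, Room=J97): violating pairs (6,8) — 1 pair.
(Grade=H, Room=J99): all 2 rows agree on StudentID — 0 pairs.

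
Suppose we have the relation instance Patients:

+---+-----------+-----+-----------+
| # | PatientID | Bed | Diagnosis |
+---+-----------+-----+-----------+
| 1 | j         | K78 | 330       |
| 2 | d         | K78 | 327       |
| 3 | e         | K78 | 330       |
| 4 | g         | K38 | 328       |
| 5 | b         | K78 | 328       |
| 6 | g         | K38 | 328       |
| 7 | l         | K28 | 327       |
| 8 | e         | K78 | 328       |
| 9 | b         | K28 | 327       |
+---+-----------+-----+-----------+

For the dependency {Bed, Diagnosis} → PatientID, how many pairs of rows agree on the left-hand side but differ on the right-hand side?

3

(Bed=K78, Diagnosis=330): violating pairs (1,3) — 1 pair.
(Bed=K38, Diagnosis=328): all 2 rows agree on PatientID — 0 pairs.
(Bed=K78, Diagnosis=328): violating pairs (5,8) — 1 pair.
(Bed=K28, Diagnosis=327): violating pairs (7,9) — 1 pair.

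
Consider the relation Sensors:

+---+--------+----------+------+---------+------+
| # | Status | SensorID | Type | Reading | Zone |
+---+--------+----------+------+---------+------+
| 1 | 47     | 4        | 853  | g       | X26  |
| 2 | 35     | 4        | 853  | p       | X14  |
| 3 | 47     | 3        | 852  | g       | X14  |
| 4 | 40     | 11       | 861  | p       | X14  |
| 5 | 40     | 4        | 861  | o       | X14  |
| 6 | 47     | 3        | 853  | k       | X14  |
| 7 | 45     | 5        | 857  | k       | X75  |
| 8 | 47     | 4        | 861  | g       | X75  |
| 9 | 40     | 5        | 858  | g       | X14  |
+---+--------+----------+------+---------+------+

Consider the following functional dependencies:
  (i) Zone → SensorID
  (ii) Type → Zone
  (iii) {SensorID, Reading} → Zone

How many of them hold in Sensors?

(i) Zone → SensorID: Zone=X14: rows 2, 3, 4, 5, 6, 9 → SensorID takes values {4, 3, 11, 5} — violation; Zone=X75: rows 7, 8 → SensorID takes values {5, 4} — violation — fails.
(ii) Type → Zone: Type=853: rows 1, 2, 6 → Zone takes values {X26, X14} — violation; Type=861: rows 4, 5, 8 → Zone takes values {X14, X75} — violation — fails.
(iii) {SensorID, Reading} → Zone: (SensorID=4, Reading=g): rows 1, 8 → Zone takes values {X26, X75} — violation — fails.
None of the 3 dependencies hold.

0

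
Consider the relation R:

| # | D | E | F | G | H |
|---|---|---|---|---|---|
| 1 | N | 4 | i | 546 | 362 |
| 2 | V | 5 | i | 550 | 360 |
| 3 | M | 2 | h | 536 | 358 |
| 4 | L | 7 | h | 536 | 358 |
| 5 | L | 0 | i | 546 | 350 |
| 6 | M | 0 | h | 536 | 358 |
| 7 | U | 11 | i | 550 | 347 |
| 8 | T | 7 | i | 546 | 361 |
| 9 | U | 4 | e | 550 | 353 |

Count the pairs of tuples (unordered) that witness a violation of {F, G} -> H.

(F=i, G=546): violating pairs (1,5), (1,8), (5,8) — 3 pairs.
(F=i, G=550): violating pairs (2,7) — 1 pair.
(F=h, G=536): all 3 rows agree on H — 0 pairs.

4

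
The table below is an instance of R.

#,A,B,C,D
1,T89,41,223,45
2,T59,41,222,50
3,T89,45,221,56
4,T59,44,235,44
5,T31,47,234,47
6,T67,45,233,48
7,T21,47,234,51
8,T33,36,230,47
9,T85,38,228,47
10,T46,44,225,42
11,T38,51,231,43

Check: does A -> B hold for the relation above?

A=T89: rows 1, 3 → B takes values {41, 45} — violation
A=T59: rows 2, 4 → B takes values {41, 44} — violation
A=T31: row 5 → B = 47 ✓
A=T67: row 6 → B = 45 ✓
A=T21: row 7 → B = 47 ✓
A=T33: row 8 → B = 36 ✓
A=T85: row 9 → B = 38 ✓
A=T46: row 10 → B = 44 ✓
A=T38: row 11 → B = 51 ✓
Two rows agree on A but differ on B, so A -> B does not hold.

No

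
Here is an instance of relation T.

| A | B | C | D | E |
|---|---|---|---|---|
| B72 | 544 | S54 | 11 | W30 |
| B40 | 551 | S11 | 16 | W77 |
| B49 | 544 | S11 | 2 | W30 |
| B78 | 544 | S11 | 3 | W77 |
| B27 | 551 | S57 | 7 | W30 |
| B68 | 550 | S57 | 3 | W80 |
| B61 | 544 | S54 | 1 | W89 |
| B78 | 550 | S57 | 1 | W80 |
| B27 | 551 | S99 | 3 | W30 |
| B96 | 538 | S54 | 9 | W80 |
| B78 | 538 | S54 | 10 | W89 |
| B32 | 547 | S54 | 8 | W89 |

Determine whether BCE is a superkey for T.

Two distinct rows share (B=550, C=S57, E=W80), so BCE does not determine every attribute — not a superkey.

No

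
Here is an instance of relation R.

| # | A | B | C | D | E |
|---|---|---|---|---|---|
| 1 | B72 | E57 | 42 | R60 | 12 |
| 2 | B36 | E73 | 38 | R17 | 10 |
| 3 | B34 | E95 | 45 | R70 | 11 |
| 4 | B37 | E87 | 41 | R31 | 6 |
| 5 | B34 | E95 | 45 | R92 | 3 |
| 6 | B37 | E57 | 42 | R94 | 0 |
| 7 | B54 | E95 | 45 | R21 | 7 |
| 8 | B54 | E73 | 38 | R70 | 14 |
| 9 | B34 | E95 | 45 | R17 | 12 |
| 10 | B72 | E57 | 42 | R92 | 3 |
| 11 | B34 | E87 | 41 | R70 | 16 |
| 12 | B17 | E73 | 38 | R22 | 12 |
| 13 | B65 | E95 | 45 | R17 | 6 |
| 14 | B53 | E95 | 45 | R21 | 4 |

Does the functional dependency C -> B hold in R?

C=42: rows 1, 6, 10 → B = E57, E57, E57 ✓
C=38: rows 2, 8, 12 → B = E73, E73, E73 ✓
C=45: rows 3, 5, 7, 9, 13, 14 → B = E95, E95, E95, E95, E95, E95 ✓
C=41: rows 4, 11 → B = E87, E87 ✓
Every C value is associated with a single B value, so C -> B holds.

Yes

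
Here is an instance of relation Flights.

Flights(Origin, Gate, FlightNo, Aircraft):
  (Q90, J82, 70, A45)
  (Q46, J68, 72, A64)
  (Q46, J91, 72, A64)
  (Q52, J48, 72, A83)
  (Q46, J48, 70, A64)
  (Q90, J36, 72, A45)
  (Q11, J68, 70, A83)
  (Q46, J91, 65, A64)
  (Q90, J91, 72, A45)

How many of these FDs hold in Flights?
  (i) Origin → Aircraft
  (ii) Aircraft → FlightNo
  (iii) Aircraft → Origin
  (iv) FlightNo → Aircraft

1

(i) Origin → Aircraft: every LHS value maps to a single RHS value — holds.
(ii) Aircraft → FlightNo: Aircraft=A45: 3 rows → FlightNo takes values {70, 72} — violation; Aircraft=A64: 4 rows → FlightNo takes values {72, 70, 65} — violation; Aircraft=A83: 2 rows → FlightNo takes values {72, 70} — violation — fails.
(iii) Aircraft → Origin: Aircraft=A83: 2 rows → Origin takes values {Q52, Q11} — violation — fails.
(iv) FlightNo → Aircraft: FlightNo=70: 3 rows → Aircraft takes values {A45, A64, A83} — violation; FlightNo=72: 5 rows → Aircraft takes values {A64, A83, A45} — violation — fails.
1 of the 4 dependencies holds.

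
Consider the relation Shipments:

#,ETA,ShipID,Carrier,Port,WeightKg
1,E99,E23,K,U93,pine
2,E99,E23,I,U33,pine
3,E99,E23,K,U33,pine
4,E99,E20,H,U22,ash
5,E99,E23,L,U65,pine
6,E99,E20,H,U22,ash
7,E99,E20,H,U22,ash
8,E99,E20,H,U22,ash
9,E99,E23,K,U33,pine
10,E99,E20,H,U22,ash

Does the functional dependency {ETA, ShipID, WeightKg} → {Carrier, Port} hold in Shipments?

(ETA=E99, ShipID=E23, WeightKg=pine): rows 1, 2, 3, 5, 9 → {Carrier,Port} takes values {(K, U93), (I, U33), (K, U33), (L, U65)} — violation
(ETA=E99, ShipID=E20, WeightKg=ash): rows 4, 6, 7, 8, 10 → {Carrier,Port} = (H, U22), (H, U22), (H, U22), (H, U22), (H, U22) ✓
Two rows agree on {ETA, ShipID, WeightKg} but differ on {Carrier, Port}, so {ETA, ShipID, WeightKg} → {Carrier, Port} does not hold.

No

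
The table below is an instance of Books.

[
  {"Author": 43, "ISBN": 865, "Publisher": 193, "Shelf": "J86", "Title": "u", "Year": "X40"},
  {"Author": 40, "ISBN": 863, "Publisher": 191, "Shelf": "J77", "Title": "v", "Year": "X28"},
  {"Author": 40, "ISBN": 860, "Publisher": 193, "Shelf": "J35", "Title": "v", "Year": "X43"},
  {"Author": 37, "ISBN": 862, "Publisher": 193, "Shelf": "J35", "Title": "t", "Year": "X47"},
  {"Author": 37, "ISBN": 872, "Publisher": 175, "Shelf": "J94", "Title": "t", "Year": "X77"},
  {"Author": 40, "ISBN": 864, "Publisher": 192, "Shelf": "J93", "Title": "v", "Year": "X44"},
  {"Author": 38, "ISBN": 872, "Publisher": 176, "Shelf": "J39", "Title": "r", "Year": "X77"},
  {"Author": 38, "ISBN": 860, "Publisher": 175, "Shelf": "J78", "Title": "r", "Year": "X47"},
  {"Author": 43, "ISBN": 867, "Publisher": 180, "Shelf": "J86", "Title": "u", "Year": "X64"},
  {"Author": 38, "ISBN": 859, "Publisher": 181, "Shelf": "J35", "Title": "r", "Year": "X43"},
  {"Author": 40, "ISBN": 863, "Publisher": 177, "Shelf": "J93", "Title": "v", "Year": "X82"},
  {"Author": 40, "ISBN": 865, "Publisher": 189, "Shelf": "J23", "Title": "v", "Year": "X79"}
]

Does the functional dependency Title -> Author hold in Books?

Yes

Title=u: 2 rows → Author = 43, 43 ✓
Title=v: 5 rows → Author = 40, 40, 40, 40, 40 ✓
Title=t: 2 rows → Author = 37, 37 ✓
Title=r: 3 rows → Author = 38, 38, 38 ✓
Every Title value is associated with a single Author value, so Title -> Author holds.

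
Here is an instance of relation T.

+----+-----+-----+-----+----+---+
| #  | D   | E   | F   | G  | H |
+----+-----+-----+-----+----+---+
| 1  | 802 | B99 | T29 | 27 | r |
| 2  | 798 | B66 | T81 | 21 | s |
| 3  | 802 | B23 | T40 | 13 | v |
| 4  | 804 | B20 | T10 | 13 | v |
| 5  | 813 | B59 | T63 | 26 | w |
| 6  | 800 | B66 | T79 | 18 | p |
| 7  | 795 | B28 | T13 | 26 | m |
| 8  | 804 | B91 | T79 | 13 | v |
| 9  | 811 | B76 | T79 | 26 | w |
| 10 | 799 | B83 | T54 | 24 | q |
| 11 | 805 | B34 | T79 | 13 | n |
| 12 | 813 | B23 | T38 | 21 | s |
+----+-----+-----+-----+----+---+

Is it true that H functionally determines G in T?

H=r: row 1 → G = 27 ✓
H=s: rows 2, 12 → G = 21, 21 ✓
H=v: rows 3, 4, 8 → G = 13, 13, 13 ✓
H=w: rows 5, 9 → G = 26, 26 ✓
H=p: row 6 → G = 18 ✓
H=m: row 7 → G = 26 ✓
H=q: row 10 → G = 24 ✓
H=n: row 11 → G = 13 ✓
Every H value is associated with a single G value, so H → G holds.

Yes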